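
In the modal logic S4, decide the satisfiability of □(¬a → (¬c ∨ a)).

Yes, satisfiable

1. □(¬a → (¬c ∨ a)), w0
2. ¬a → (¬c ∨ a), w0   [□-rule on 1 via w0Rw0]
3. ¬c ∨ a, w0   [→-rule on 2 (branches; this branch)]
4. a, w0   [∨-rule on 3 (branches; this branch)]
Accessibility: w0Rw0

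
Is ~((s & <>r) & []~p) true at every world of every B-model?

Tableau for the negation (s & <>r) & []~p:
1. (s & <>r) & []~p, w0
2. s & <>r, w0
3. []~p, w0
4. s, w0
5. <>r, w0
6. ~p, w0
7. r, w1
8. ~p, w1
Accessibility: w0Rw0, w0Rw1, w1Rw0, w1Rw1
The negation has an open branch (countermodel exists).

Not valid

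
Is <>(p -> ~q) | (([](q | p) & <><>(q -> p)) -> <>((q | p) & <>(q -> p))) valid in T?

Tableau for the negation ~(<>(p -> ~q) | (([](q | p) & <><>(q -> p)) -> <>((q | p) & <>(q -> p)))):
1. ~(<>(p -> ~q) | (([](q | p) & <><>(q -> p)) -> <>((q | p) & <>(q -> p)))), 0
2. ~<>(p -> ~q), 0
3. ~(([](q | p) & <><>(q -> p)) -> <>((q | p) & <>(q -> p))), 0
4. [](q | p) & <><>(q -> p), 0
5. ~<>((q | p) & <>(q -> p)), 0
6. [](q | p), 0
7. <><>(q -> p), 0
8. ~(p -> ~q), 0
9. p, 0
10. q, 0
11. ~((q | p) & <>(q -> p)), 0
12. q | p, 0
13. ~<>(q -> p), 0
14. ~(q -> p), 0
15. ~p, 0
Accessibility: 0R0
Branch closes: p and ~p both at 0.
Every branch of the negation's tableau closes; the branch above is one of them.

Valid in T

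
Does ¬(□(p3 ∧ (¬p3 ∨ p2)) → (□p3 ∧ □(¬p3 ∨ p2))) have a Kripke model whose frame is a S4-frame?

No, unsatisfiable

1. ¬(□(p3 ∧ (¬p3 ∨ p2)) → (□p3 ∧ □(¬p3 ∨ p2))), w0
2. □(p3 ∧ (¬p3 ∨ p2)), w0
3. ¬(□p3 ∧ □(¬p3 ∨ p2)), w0
4. p3 ∧ (¬p3 ∨ p2), w0
5. p3, w0
6. ¬p3 ∨ p2, w0
7. ¬□(¬p3 ∨ p2), w0
8. p2, w0
9. ¬(¬p3 ∨ p2), w1
10. p3, w1
11. ¬p2, w1
12. p3 ∧ (¬p3 ∨ p2), w1
13. ¬p3 ∨ p2, w1
14. p2, w1
Accessibility: w0Rw0, w0Rw1, w1Rw1
Branch closes: p2 and ¬p2 both at w1.
(One branch shown.) All branches close.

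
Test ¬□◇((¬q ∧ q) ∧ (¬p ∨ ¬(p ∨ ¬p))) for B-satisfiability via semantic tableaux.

Satisfiable (open branch found)

1. ¬□◇((¬q ∧ q) ∧ (¬p ∨ ¬(p ∨ ¬p))), u
2. ¬◇((¬q ∧ q) ∧ (¬p ∨ ¬(p ∨ ¬p))), v
3. ¬((¬q ∧ q) ∧ (¬p ∨ ¬(p ∨ ¬p))), u
4. ¬((¬q ∧ q) ∧ (¬p ∨ ¬(p ∨ ¬p))), v
5. ¬(¬p ∨ ¬(p ∨ ¬p)), u
6. p, u
7. p ∨ ¬p, u
8. ¬(¬p ∨ ¬(p ∨ ¬p)), v
9. p, v
10. p ∨ ¬p, v
Accessibility: uRu, uRv, vRu, vRv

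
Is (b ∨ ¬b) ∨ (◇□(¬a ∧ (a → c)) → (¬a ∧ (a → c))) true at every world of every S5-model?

Valid

Tableau for the negation ¬((b ∨ ¬b) ∨ (◇□(¬a ∧ (a → c)) → (¬a ∧ (a → c)))):
1. ¬((b ∨ ¬b) ∨ (◇□(¬a ∧ (a → c)) → (¬a ∧ (a → c)))), u
2. ¬(b ∨ ¬b), u
3. ¬(◇□(¬a ∧ (a → c)) → (¬a ∧ (a → c))), u
4. ¬b, u
5. b, u
Accessibility: uRu
Branch closes: b and ¬b both at u.
Every branch of the negation's tableau closes; the branch above is one of them.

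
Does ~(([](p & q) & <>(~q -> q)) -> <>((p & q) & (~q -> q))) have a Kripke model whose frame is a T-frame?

Unsatisfiable (every branch closes)

1. ~(([](p & q) & <>(~q -> q)) -> <>((p & q) & (~q -> q))), u
2. [](p & q) & <>(~q -> q), u
3. ~<>((p & q) & (~q -> q)), u
4. [](p & q), u
5. <>(~q -> q), u
6. ~((p & q) & (~q -> q)), u
7. p & q, u
8. p, u
9. q, u
10. ~(~q -> q), u
11. ~q, u
Accessibility: uRu
Branch closes: q and ~q both at u.
All branches of the tableau close; one closing branch shown above.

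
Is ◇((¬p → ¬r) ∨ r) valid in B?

Tableau for the negation ¬◇((¬p → ¬r) ∨ r):
1. ¬◇((¬p → ¬r) ∨ r), w0
2. ¬((¬p → ¬r) ∨ r), w0
3. ¬(¬p → ¬r), w0
4. ¬r, w0
5. ¬p, w0
6. r, w0
Accessibility: w0Rw0
Branch closes: r and ¬r both at w0.
Every branch of the negation's tableau closes; the branch above is one of them.

Valid in B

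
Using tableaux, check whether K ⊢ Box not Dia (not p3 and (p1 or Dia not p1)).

No, not valid

Tableau for the negation not Box not Dia (not p3 and (p1 or Dia not p1)):
1. not Box not Dia (not p3 and (p1 or Dia not p1)), u
2. Dia (not p3 and (p1 or Dia not p1)), v   [neg-Box-rule on 1: fresh world v, uRv]
3. not p3 and (p1 or Dia not p1), w   [Dia-rule on 2: fresh world w, vRw]
4. not p3, w   [and-rule on 3]
5. p1 or Dia not p1, w   [and-rule on 3]
6. Dia not p1, w   [or-rule on 5 (branches; this branch)]
7. not p1, x   [Dia-rule on 6: fresh world x, wRx]
Accessibility: uRv, vRw, wRx
The negation has an open branch (countermodel exists).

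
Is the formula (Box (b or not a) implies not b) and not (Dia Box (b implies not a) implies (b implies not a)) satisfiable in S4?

Yes, satisfiable

1. (Box (b or not a) implies not b) and not (Dia Box (b implies not a) implies (b implies not a)), 0
2. Box (b or not a) implies not b, 0
3. not (Dia Box (b implies not a) implies (b implies not a)), 0
4. Dia Box (b implies not a), 0
5. not (b implies not a), 0
6. b, 0
7. a, 0
8. not Box (b or not a), 0
9. Box (b implies not a), 1
10. b implies not a, 1
11. not a, 1
12. not (b or not a), 2
13. not b, 2
14. a, 2
Accessibility: 0R0, 0R1, 0R2, 1R1, 2R2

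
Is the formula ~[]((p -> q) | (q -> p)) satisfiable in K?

No, unsatisfiable

1. ~[]((p -> q) | (q -> p)), u
2. ~((p -> q) | (q -> p)), v   [~[]-rule on 1: fresh world v, uRv]
3. ~(p -> q), v   [~|-rule on 2]
4. ~(q -> p), v   [~|-rule on 2]
5. p, v   [~->-rule on 3]
6. ~q, v   [~->-rule on 3]
7. q, v   [~->-rule on 4]
8. ~p, v   [~->-rule on 4]
Accessibility: uRv
Branch closes: q and ~q both at v.
Every branch closes; the branch above is one of them.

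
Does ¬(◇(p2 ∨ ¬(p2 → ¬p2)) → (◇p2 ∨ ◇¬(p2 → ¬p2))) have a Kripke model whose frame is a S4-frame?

1. ¬(◇(p2 ∨ ¬(p2 → ¬p2)) → (◇p2 ∨ ◇¬(p2 → ¬p2))), u
2. ◇(p2 ∨ ¬(p2 → ¬p2)), u
3. ¬(◇p2 ∨ ◇¬(p2 → ¬p2)), u
4. ¬◇p2, u
5. ¬◇¬(p2 → ¬p2), u
6. ¬p2, u
7. p2 → ¬p2, u
8. p2 ∨ ¬(p2 → ¬p2), v
9. ¬p2, v
10. p2 → ¬p2, v
11. ¬(p2 → ¬p2), v
12. p2, v
Accessibility: uRu, uRv, vRv
Branch closes: p2 and ¬p2 both at v.
(One branch shown.) All branches close.

Unsatisfiable (every branch closes)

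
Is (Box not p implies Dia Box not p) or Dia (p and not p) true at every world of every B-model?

Yes, valid

Tableau for the negation not ((Box not p implies Dia Box not p) or Dia (p and not p)):
1. not ((Box not p implies Dia Box not p) or Dia (p and not p)), u
2. not (Box not p implies Dia Box not p), u   [neg-or-rule on 1]
3. not Dia (p and not p), u   [neg-or-rule on 1]
4. Box not p, u   [neg-implies-rule on 2]
5. not Dia Box not p, u   [neg-implies-rule on 2]
6. not (p and not p), u   [neg-Dia-rule on 3 via uRu]
7. not p, u   [Box-rule on 4 via uRu]
8. not Box not p, u   [neg-Dia-rule on 5 via uRu]
9. p, v   [neg-Box-rule on 8: fresh world v, uRv]
10. not (p and not p), v   [neg-Dia-rule on 3 via uRv]
11. not p, v   [Box-rule on 4 via uRv]
Accessibility: uRu, uRv, vRu, vRv
Branch closes: p and not p both at v.
All branches of the negation close; one closing branch shown above.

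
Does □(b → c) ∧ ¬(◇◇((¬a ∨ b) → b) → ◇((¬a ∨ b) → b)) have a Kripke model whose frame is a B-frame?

1. □(b → c) ∧ ¬(◇◇((¬a ∨ b) → b) → ◇((¬a ∨ b) → b)), w0
2. □(b → c), w0
3. ¬(◇◇((¬a ∨ b) → b) → ◇((¬a ∨ b) → b)), w0
4. ◇◇((¬a ∨ b) → b), w0
5. ¬◇((¬a ∨ b) → b), w0
6. b → c, w0
7. ¬((¬a ∨ b) → b), w0
8. ¬a ∨ b, w0
9. ¬b, w0
10. c, w0
11. ¬a, w0
12. ◇((¬a ∨ b) → b), w1
13. b → c, w1
14. ¬((¬a ∨ b) → b), w1
15. ¬a ∨ b, w1
16. ¬b, w1
17. c, w1
18. ¬a, w1
19. (¬a ∨ b) → b, w2
20. b, w2
Accessibility: w0Rw0, w0Rw1, w1Rw0, w1Rw1, w1Rw2, w2Rw1, w2Rw2

Satisfiable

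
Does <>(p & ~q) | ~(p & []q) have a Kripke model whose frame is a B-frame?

Yes, satisfiable

1. <>(p & ~q) | ~(p & []q), u
2. ~(p & []q), u
3. ~[]q, u
4. ~q, v
Accessibility: uRu, uRv, vRu, vRv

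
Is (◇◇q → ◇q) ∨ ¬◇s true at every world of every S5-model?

Yes, valid

Tableau for the negation ¬((◇◇q → ◇q) ∨ ¬◇s):
1. ¬((◇◇q → ◇q) ∨ ¬◇s), w0
2. ¬(◇◇q → ◇q), w0
3. ◇s, w0
4. ◇◇q, w0
5. ¬◇q, w0
6. ¬q, w0
7. s, w1
8. ¬q, w1
9. ◇q, w2
10. ¬q, w2
11. q, w3
12. ¬q, w3
Accessibility: w0Rw0, w0Rw1, w0Rw2, w0Rw3, w1Rw0, w1Rw1, w1Rw2, w1Rw3, w2Rw0, w2Rw1, w2Rw2, w2Rw3, w3Rw0, w3Rw1, w3Rw2, w3Rw3
Branch closes: q and ¬q both at w3.
All branches of the negation close; one closing branch shown above.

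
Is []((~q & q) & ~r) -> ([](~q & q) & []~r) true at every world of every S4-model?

Yes, valid

Tableau for the negation ~([]((~q & q) & ~r) -> ([](~q & q) & []~r)):
1. ~([]((~q & q) & ~r) -> ([](~q & q) & []~r)), w0
2. []((~q & q) & ~r), w0
3. ~([](~q & q) & []~r), w0
4. (~q & q) & ~r, w0
5. ~q & q, w0
6. ~r, w0
7. ~q, w0
8. q, w0
Accessibility: w0Rw0
Branch closes: q and ~q both at w0.
All branches of the negation close; one closing branch shown above.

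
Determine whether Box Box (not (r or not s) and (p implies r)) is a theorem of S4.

Tableau for the negation not Box Box (not (r or not s) and (p implies r)):
1. not Box Box (not (r or not s) and (p implies r)), 0
2. not Box (not (r or not s) and (p implies r)), 1   [neg-Box-rule on 1: fresh world 1, 0R1]
3. not (not (r or not s) and (p implies r)), 2   [neg-Box-rule on 2: fresh world 2, 1R2]
4. not (p implies r), 2   [neg-and-rule on 3 (branches; this branch)]
5. p, 2   [neg-implies-rule on 4]
6. not r, 2   [neg-implies-rule on 4]
Accessibility: 0R0, 0R1, 0R2, 1R1, 1R2, 2R2
The negation has an open branch (countermodel exists).

Invalid (countermodel exists)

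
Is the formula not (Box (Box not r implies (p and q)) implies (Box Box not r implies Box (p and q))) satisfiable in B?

Unsatisfiable (every branch closes)

1. not (Box (Box not r implies (p and q)) implies (Box Box not r implies Box (p and q))), 0
2. Box (Box not r implies (p and q)), 0
3. not (Box Box not r implies Box (p and q)), 0
4. Box Box not r, 0
5. not Box (p and q), 0
6. Box not r implies (p and q), 0
7. Box not r, 0
8. not r, 0
9. not Box not r, 0
10. not (p and q), 1
11. Box not r implies (p and q), 1
12. Box not r, 1
13. not r, 1
14. not q, 1
15. not Box not r, 1
16. r, 2
17. Box not r implies (p and q), 2
18. Box not r, 2
19. not r, 2
Accessibility: 0R0, 0R1, 0R2, 1R0, 1R1, 2R0, 2R2
Branch closes: r and not r both at 2.
(One branch shown.) All branches close.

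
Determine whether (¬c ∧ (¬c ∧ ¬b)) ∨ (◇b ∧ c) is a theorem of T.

Invalid (countermodel exists)

Tableau for the negation ¬((¬c ∧ (¬c ∧ ¬b)) ∨ (◇b ∧ c)):
1. ¬((¬c ∧ (¬c ∧ ¬b)) ∨ (◇b ∧ c)), w0
2. ¬(¬c ∧ (¬c ∧ ¬b)), w0
3. ¬(◇b ∧ c), w0
4. ¬(¬c ∧ ¬b), w0
5. ¬c, w0
6. b, w0
Accessibility: w0Rw0
The negation has an open branch (countermodel exists).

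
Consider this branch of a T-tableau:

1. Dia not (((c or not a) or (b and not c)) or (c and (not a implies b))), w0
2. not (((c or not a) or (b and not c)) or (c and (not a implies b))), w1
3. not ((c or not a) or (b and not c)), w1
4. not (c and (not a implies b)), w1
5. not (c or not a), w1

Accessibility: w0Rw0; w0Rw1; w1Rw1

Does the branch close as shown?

No atom appears with both signs at the same world.

No, open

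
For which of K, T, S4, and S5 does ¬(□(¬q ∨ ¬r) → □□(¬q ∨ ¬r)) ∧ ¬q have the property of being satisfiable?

S4-tableau for the formula:
1. ¬(□(¬q ∨ ¬r) → □□(¬q ∨ ¬r)) ∧ ¬q, w0
2. ¬(□(¬q ∨ ¬r) → □□(¬q ∨ ¬r)), w0
3. ¬q, w0
4. □(¬q ∨ ¬r), w0
5. ¬□□(¬q ∨ ¬r), w0
6. ¬q ∨ ¬r, w0
7. ¬r, w0
8. ¬□(¬q ∨ ¬r), w1
9. ¬q ∨ ¬r, w1
10. ¬r, w1
11. ¬(¬q ∨ ¬r), w2
12. q, w2
13. r, w2
14. ¬q ∨ ¬r, w2
15. ¬r, w2
Accessibility: w0Rw0, w0Rw1, w0Rw2, w1Rw1, w1Rw2, w2Rw2
Branch closes: r and ¬r both at w2.
Every branch closes (one shown): unsatisfiable in S4, hence also in S5 (every S5-frame is an S4-frame).
T-tableau for the formula:
1. ¬(□(¬q ∨ ¬r) → □□(¬q ∨ ¬r)) ∧ ¬q, w0
2. ¬(□(¬q ∨ ¬r) → □□(¬q ∨ ¬r)), w0
3. ¬q, w0
4. □(¬q ∨ ¬r), w0
5. ¬□□(¬q ∨ ¬r), w0
6. ¬q ∨ ¬r, w0
7. ¬r, w0
8. ¬□(¬q ∨ ¬r), w1
9. ¬q ∨ ¬r, w1
10. ¬r, w1
11. ¬(¬q ∨ ¬r), w2
12. q, w2
13. r, w2
Accessibility: w0Rw0, w0Rw1, w1Rw1, w1Rw2, w2Rw2
Complete open branch: satisfiable in T, hence also in K (this T-model is also a K-model).

K, T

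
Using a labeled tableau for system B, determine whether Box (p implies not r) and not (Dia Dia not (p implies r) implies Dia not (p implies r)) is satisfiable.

1. Box (p implies not r) and not (Dia Dia not (p implies r) implies Dia not (p implies r)), u
2. Box (p implies not r), u
3. not (Dia Dia not (p implies r) implies Dia not (p implies r)), u
4. Dia Dia not (p implies r), u
5. not Dia not (p implies r), u
6. p implies not r, u
7. p implies r, u
8. not r, u
9. not p, u
10. Dia not (p implies r), v
11. p implies not r, v
12. p implies r, v
13. not r, v
14. not p, v
15. not (p implies r), w
16. p, w
17. not r, w
Accessibility: uRu, uRv, vRu, vRv, vRw, wRv, wRw

Yes, satisfiable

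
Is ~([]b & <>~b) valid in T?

Tableau for the negation []b & <>~b:
1. []b & <>~b, u
2. []b, u
3. <>~b, u
4. b, u
5. ~b, v
6. b, v
Accessibility: uRu, uRv, vRv
Branch closes: b and ~b both at v.
Every branch of the negation's tableau closes; the branch above is one of them.

Valid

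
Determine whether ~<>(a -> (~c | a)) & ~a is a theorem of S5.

Tableau for the negation ~(~<>(a -> (~c | a)) & ~a):
1. ~(~<>(a -> (~c | a)) & ~a), w0
2. a, w0
Accessibility: w0Rw0
The negation has an open branch (countermodel exists).

Not valid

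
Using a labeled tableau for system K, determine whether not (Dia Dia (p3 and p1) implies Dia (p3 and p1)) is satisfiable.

1. not (Dia Dia (p3 and p1) implies Dia (p3 and p1)), 0
2. Dia Dia (p3 and p1), 0
3. not Dia (p3 and p1), 0
4. Dia (p3 and p1), 1
5. not (p3 and p1), 1
6. not p1, 1
7. p3 and p1, 2
8. p3, 2
9. p1, 2
Accessibility: 0R1, 1R2

Yes, satisfiable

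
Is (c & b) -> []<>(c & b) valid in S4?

Tableau for the negation ~((c & b) -> []<>(c & b)):
1. ~((c & b) -> []<>(c & b)), 0
2. c & b, 0
3. ~[]<>(c & b), 0
4. c, 0
5. b, 0
6. ~<>(c & b), 1
7. ~(c & b), 1
8. ~b, 1
Accessibility: 0R0, 0R1, 1R1
The negation has an open branch (countermodel exists).

No, not valid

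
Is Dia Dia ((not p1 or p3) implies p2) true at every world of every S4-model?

Tableau for the negation not Dia Dia ((not p1 or p3) implies p2):
1. not Dia Dia ((not p1 or p3) implies p2), u
2. not Dia ((not p1 or p3) implies p2), u
3. not ((not p1 or p3) implies p2), u
4. not p1 or p3, u
5. not p2, u
6. p3, u
Accessibility: uRu
The negation has an open branch (countermodel exists).

Not valid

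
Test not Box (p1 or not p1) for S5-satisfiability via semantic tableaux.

1. not Box (p1 or not p1), u
2. not (p1 or not p1), v   [neg-Box-rule on 1: fresh world v, uRv]
3. not p1, v   [neg-or-rule on 2]
4. p1, v   [neg-or-rule on 2]
Accessibility: uRu, uRv, vRu, vRv
Branch closes: p1 and not p1 both at v.
Every branch closes; the branch above is one of them.

No, unsatisfiable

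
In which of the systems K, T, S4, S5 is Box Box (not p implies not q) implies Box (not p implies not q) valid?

T, S4, S5

K-tableau for the negation not (Box Box (not p implies not q) implies Box (not p implies not q)):
1. not (Box Box (not p implies not q) implies Box (not p implies not q)), 0
2. Box Box (not p implies not q), 0
3. not Box (not p implies not q), 0
4. not (not p implies not q), 1
5. not p, 1
6. q, 1
7. Box (not p implies not q), 1
Accessibility: 0R1
Complete open branch: countermodel on a K-frame, so not valid in K.
T-tableau for the negation not (Box Box (not p implies not q) implies Box (not p implies not q)):
1. not (Box Box (not p implies not q) implies Box (not p implies not q)), 0
2. Box Box (not p implies not q), 0
3. not Box (not p implies not q), 0
4. Box (not p implies not q), 0
5. not p implies not q, 0
6. not q, 0
7. not (not p implies not q), 1
8. not p, 1
9. q, 1
10. Box (not p implies not q), 1
11. not p implies not q, 1
12. not q, 1
Accessibility: 0R0, 0R1, 1R1
Branch closes: q and not q both at 1.
Every branch closes (one shown): valid in T, hence also in S4, S5 (every theorem of T is a theorem of S4 and S5).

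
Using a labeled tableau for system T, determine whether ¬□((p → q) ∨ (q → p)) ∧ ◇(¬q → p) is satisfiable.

1. ¬□((p → q) ∨ (q → p)) ∧ ◇(¬q → p), 0
2. ¬□((p → q) ∨ (q → p)), 0
3. ◇(¬q → p), 0
4. ¬((p → q) ∨ (q → p)), 1
5. ¬(p → q), 1
6. ¬(q → p), 1
7. p, 1
8. ¬q, 1
9. q, 1
10. ¬p, 1
Accessibility: 0R0, 0R1, 1R1
Branch closes: q and ¬q both at 1.
All branches of the tableau close; one closing branch shown above.

No, unsatisfiable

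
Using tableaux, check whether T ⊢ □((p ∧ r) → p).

Yes, valid

Tableau for the negation ¬□((p ∧ r) → p):
1. ¬□((p ∧ r) → p), 0
2. ¬((p ∧ r) → p), 1   [¬□-rule on 1: fresh world 1, 0R1]
3. p ∧ r, 1   [¬→-rule on 2]
4. ¬p, 1   [¬→-rule on 2]
5. p, 1   [∧-rule on 3]
6. r, 1   [∧-rule on 3]
Accessibility: 0R0, 0R1, 1R1
Branch closes: p and ¬p both at 1.
Every branch of the negation's tableau closes; the branch above is one of them.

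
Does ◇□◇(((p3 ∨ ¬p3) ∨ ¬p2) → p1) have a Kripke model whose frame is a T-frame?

Satisfiable

1. ◇□◇(((p3 ∨ ¬p3) ∨ ¬p2) → p1), 0
2. □◇(((p3 ∨ ¬p3) ∨ ¬p2) → p1), 1   [◇-rule on 1: fresh world 1, 0R1]
3. ◇(((p3 ∨ ¬p3) ∨ ¬p2) → p1), 1   [□-rule on 2 via 1R1]
4. ((p3 ∨ ¬p3) ∨ ¬p2) → p1, 2   [◇-rule on 3: fresh world 2, 1R2]
5. ◇(((p3 ∨ ¬p3) ∨ ¬p2) → p1), 2   [□-rule on 2 via 1R2]
6. p1, 2   [→-rule on 4 (branches; this branch)]
7. ((p3 ∨ ¬p3) ∨ ¬p2) → p1, 3   [◇-rule on 5: fresh world 3, 2R3]
8. p1, 3   [→-rule on 7 (branches; this branch)]
Accessibility: 0R0, 0R1, 1R1, 1R2, 2R2, 2R3, 3R3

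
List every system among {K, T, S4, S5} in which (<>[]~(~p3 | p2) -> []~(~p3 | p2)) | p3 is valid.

S5

S5-tableau for the negation ~((<>[]~(~p3 | p2) -> []~(~p3 | p2)) | p3):
1. ~((<>[]~(~p3 | p2) -> []~(~p3 | p2)) | p3), 0
2. ~(<>[]~(~p3 | p2) -> []~(~p3 | p2)), 0   [~|-rule on 1]
3. ~p3, 0   [~|-rule on 1]
4. <>[]~(~p3 | p2), 0   [~->-rule on 2]
5. ~[]~(~p3 | p2), 0   [~->-rule on 2]
6. []~(~p3 | p2), 1   [<>-rule on 4: fresh world 1, 0R1]
7. ~(~p3 | p2), 0   [[]-rule on 6 via 1R0]
8. p3, 0   [~|-rule on 7]
9. ~p2, 0   [~|-rule on 7]
Accessibility: 0R0, 0R1, 1R0, 1R1
Branch closes: p3 and ~p3 both at 0.
Every branch closes (one shown): valid in S5.
S4-tableau for the negation ~((<>[]~(~p3 | p2) -> []~(~p3 | p2)) | p3):
1. ~((<>[]~(~p3 | p2) -> []~(~p3 | p2)) | p3), 0
2. ~(<>[]~(~p3 | p2) -> []~(~p3 | p2)), 0   [~|-rule on 1]
3. ~p3, 0   [~|-rule on 1]
4. <>[]~(~p3 | p2), 0   [~->-rule on 2]
5. ~[]~(~p3 | p2), 0   [~->-rule on 2]
6. []~(~p3 | p2), 1   [<>-rule on 4: fresh world 1, 0R1]
7. ~(~p3 | p2), 1   [[]-rule on 6 via 1R1]
8. p3, 1   [~|-rule on 7]
9. ~p2, 1   [~|-rule on 7]
10. ~p3 | p2, 2   [~[]-rule on 5: fresh world 2, 0R2]
11. p2, 2   [|-rule on 10 (branches; this branch)]
Accessibility: 0R0, 0R1, 0R2, 1R1, 2R2
Complete open branch: countermodel on an S4-frame, so not valid in S4, nor in K, T (the same frame is also a K-frame and a T-frame).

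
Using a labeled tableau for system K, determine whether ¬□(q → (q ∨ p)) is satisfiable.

1. ¬□(q → (q ∨ p)), u
2. ¬(q → (q ∨ p)), v
3. q, v
4. ¬(q ∨ p), v
5. ¬q, v
6. ¬p, v
Accessibility: uRv
Branch closes: q and ¬q both at v.
All branches of the tableau close; one closing branch shown above.

No, unsatisfiable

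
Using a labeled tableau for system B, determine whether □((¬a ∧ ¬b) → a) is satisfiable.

1. □((¬a ∧ ¬b) → a), u
2. (¬a ∧ ¬b) → a, u
3. a, u
Accessibility: uRu

Satisfiable (open branch found)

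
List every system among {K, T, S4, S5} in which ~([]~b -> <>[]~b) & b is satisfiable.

K-tableau for the formula:
1. ~([]~b -> <>[]~b) & b, 0
2. ~([]~b -> <>[]~b), 0   [&-rule on 1]
3. b, 0   [&-rule on 1]
4. []~b, 0   [~->-rule on 2]
5. ~<>[]~b, 0   [~->-rule on 2]
Complete open branch: satisfiable in K.
T-tableau for the formula:
1. ~([]~b -> <>[]~b) & b, 0
2. ~([]~b -> <>[]~b), 0   [&-rule on 1]
3. b, 0   [&-rule on 1]
4. []~b, 0   [~->-rule on 2]
5. ~<>[]~b, 0   [~->-rule on 2]
6. ~b, 0   [[]-rule on 4 via 0R0]
Accessibility: 0R0
Branch closes: b and ~b both at 0.
Every branch closes (one shown): unsatisfiable in T, hence also in S4, S5 (every S4/S5-frame is a T-frame).

K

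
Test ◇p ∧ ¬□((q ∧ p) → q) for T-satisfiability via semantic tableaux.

Unsatisfiable

1. ◇p ∧ ¬□((q ∧ p) → q), u
2. ◇p, u
3. ¬□((q ∧ p) → q), u
4. p, v
5. ¬((q ∧ p) → q), w
6. q ∧ p, w
7. ¬q, w
8. q, w
9. p, w
Accessibility: uRu, uRv, uRw, vRv, wRw
Branch closes: q and ¬q both at w.
(One branch shown.) All branches close.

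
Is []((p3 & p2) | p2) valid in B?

Not valid

Tableau for the negation ~[]((p3 & p2) | p2):
1. ~[]((p3 & p2) | p2), u
2. ~((p3 & p2) | p2), v
3. ~(p3 & p2), v
4. ~p2, v
Accessibility: uRu, uRv, vRu, vRv
The negation has an open branch (countermodel exists).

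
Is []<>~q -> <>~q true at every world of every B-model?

Tableau for the negation ~([]<>~q -> <>~q):
1. ~([]<>~q -> <>~q), 0
2. []<>~q, 0   [~->-rule on 1]
3. ~<>~q, 0   [~->-rule on 1]
4. <>~q, 0   [[]-rule on 2 via 0R0]
5. q, 0   [~<>-rule on 3 via 0R0]
6. ~q, 1   [<>-rule on 4: fresh world 1, 0R1]
7. <>~q, 1   [[]-rule on 2 via 0R1]
8. q, 1   [~<>-rule on 3 via 0R1]
Accessibility: 0R0, 0R1, 1R0, 1R1
Branch closes: q and ~q both at 1.
All branches of the negation close; one closing branch shown above.

Valid in B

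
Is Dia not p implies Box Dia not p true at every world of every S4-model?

Not valid

Tableau for the negation not (Dia not p implies Box Dia not p):
1. not (Dia not p implies Box Dia not p), 0
2. Dia not p, 0   [neg-implies-rule on 1]
3. not Box Dia not p, 0   [neg-implies-rule on 1]
4. not p, 1   [Dia-rule on 2: fresh world 1, 0R1]
5. not Dia not p, 2   [neg-Box-rule on 3: fresh world 2, 0R2]
6. p, 2   [neg-Dia-rule on 5 via 2R2]
Accessibility: 0R0, 0R1, 0R2, 1R1, 2R2
The negation has an open branch (countermodel exists).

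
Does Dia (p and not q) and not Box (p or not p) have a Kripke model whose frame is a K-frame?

1. Dia (p and not q) and not Box (p or not p), 0
2. Dia (p and not q), 0   [and-rule on 1]
3. not Box (p or not p), 0   [and-rule on 1]
4. p and not q, 1   [Dia-rule on 2: fresh world 1, 0R1]
5. p, 1   [and-rule on 4]
6. not q, 1   [and-rule on 4]
7. not (p or not p), 2   [neg-Box-rule on 3: fresh world 2, 0R2]
8. not p, 2   [neg-or-rule on 7]
9. p, 2   [neg-or-rule on 7]
Accessibility: 0R1, 0R2
Branch closes: p and not p both at 2.
Every branch closes; the branch above is one of them.

Unsatisfiable (every branch closes)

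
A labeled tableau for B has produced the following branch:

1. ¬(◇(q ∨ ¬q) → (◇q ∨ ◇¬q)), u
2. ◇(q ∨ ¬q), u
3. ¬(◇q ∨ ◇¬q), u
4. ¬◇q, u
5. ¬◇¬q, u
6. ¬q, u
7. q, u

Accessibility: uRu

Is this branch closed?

Closed

Both q and ¬q appear at u.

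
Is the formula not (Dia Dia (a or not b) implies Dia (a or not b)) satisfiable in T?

1. not (Dia Dia (a or not b) implies Dia (a or not b)), 0
2. Dia Dia (a or not b), 0
3. not Dia (a or not b), 0
4. not (a or not b), 0
5. not a, 0
6. b, 0
7. Dia (a or not b), 1
8. not (a or not b), 1
9. not a, 1
10. b, 1
11. a or not b, 2
12. not b, 2
Accessibility: 0R0, 0R1, 1R1, 1R2, 2R2

Satisfiable (open branch found)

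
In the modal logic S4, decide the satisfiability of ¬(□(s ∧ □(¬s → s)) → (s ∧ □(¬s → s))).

1. ¬(□(s ∧ □(¬s → s)) → (s ∧ □(¬s → s))), 0
2. □(s ∧ □(¬s → s)), 0
3. ¬(s ∧ □(¬s → s)), 0
4. s ∧ □(¬s → s), 0
5. s, 0
6. □(¬s → s), 0
7. ¬s → s, 0
8. ¬□(¬s → s), 0
9. ¬(¬s → s), 1
10. ¬s, 1
11. s ∧ □(¬s → s), 1
12. s, 1
13. □(¬s → s), 1
Accessibility: 0R0, 0R1, 1R1
Branch closes: s and ¬s both at 1.
All branches of the tableau close; one closing branch shown above.

Unsatisfiable (every branch closes)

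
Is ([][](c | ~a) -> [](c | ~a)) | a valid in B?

Yes, valid

Tableau for the negation ~(([][](c | ~a) -> [](c | ~a)) | a):
1. ~(([][](c | ~a) -> [](c | ~a)) | a), u
2. ~([][](c | ~a) -> [](c | ~a)), u
3. ~a, u
4. [][](c | ~a), u
5. ~[](c | ~a), u
6. [](c | ~a), u
7. c | ~a, u
8. ~(c | ~a), v
9. ~c, v
10. a, v
11. [](c | ~a), v
12. c | ~a, v
13. ~a, v
Accessibility: uRu, uRv, vRu, vRv
Branch closes: a and ~a both at v.
Every branch of the negation's tableau closes; the branch above is one of them.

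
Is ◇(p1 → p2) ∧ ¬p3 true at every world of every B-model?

No, not valid

Tableau for the negation ¬(◇(p1 → p2) ∧ ¬p3):
1. ¬(◇(p1 → p2) ∧ ¬p3), u
2. p3, u   [¬∧-rule on 1 (branches; this branch)]
Accessibility: uRu
The negation has an open branch (countermodel exists).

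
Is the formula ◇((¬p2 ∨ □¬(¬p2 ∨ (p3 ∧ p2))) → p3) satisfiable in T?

Satisfiable

1. ◇((¬p2 ∨ □¬(¬p2 ∨ (p3 ∧ p2))) → p3), u
2. (¬p2 ∨ □¬(¬p2 ∨ (p3 ∧ p2))) → p3, v
3. p3, v
Accessibility: uRu, uRv, vRv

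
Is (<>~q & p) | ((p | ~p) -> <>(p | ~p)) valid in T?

Yes, valid

Tableau for the negation ~((<>~q & p) | ((p | ~p) -> <>(p | ~p))):
1. ~((<>~q & p) | ((p | ~p) -> <>(p | ~p))), 0
2. ~(<>~q & p), 0   [~|-rule on 1]
3. ~((p | ~p) -> <>(p | ~p)), 0   [~|-rule on 1]
4. p | ~p, 0   [~->-rule on 3]
5. ~<>(p | ~p), 0   [~->-rule on 3]
6. ~(p | ~p), 0   [~<>-rule on 5 via 0R0]
7. ~p, 0   [~|-rule on 6]
8. p, 0   [~|-rule on 6]
Accessibility: 0R0
Branch closes: p and ~p both at 0.
All branches of the negation close; one closing branch shown above.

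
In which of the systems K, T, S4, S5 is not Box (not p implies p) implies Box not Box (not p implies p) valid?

S5

S4-tableau for the negation not (not Box (not p implies p) implies Box not Box (not p implies p)):
1. not (not Box (not p implies p) implies Box not Box (not p implies p)), w0
2. not Box (not p implies p), w0
3. not Box not Box (not p implies p), w0
4. not (not p implies p), w1
5. not p, w1
6. Box (not p implies p), w2
7. not p implies p, w2
8. p, w2
Accessibility: w0Rw0, w0Rw1, w0Rw2, w1Rw1, w2Rw2
Complete open branch: countermodel on an S4-frame, so not valid in S4, nor in K, T (the same frame is also a K-frame and a T-frame).
S5-tableau for the negation not (not Box (not p implies p) implies Box not Box (not p implies p)):
1. not (not Box (not p implies p) implies Box not Box (not p implies p)), w0
2. not Box (not p implies p), w0
3. not Box not Box (not p implies p), w0
4. not (not p implies p), w1
5. not p, w1
6. Box (not p implies p), w2
7. not p implies p, w0
8. not p implies p, w1
9. not p implies p, w2
10. p, w0
11. p, w1
Accessibility: w0Rw0, w0Rw1, w0Rw2, w1Rw0, w1Rw1, w1Rw2, w2Rw0, w2Rw1, w2Rw2
Branch closes: p and not p both at w1.
Every branch closes (one shown): valid in S5.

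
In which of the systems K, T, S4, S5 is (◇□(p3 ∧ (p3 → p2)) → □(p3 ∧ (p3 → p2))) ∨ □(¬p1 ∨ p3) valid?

S5

S5-tableau for the negation ¬((◇□(p3 ∧ (p3 → p2)) → □(p3 ∧ (p3 → p2))) ∨ □(¬p1 ∨ p3)):
1. ¬((◇□(p3 ∧ (p3 → p2)) → □(p3 ∧ (p3 → p2))) ∨ □(¬p1 ∨ p3)), w0
2. ¬(◇□(p3 ∧ (p3 → p2)) → □(p3 ∧ (p3 → p2))), w0
3. ¬□(¬p1 ∨ p3), w0
4. ◇□(p3 ∧ (p3 → p2)), w0
5. ¬□(p3 ∧ (p3 → p2)), w0
6. ¬(¬p1 ∨ p3), w1
7. p1, w1
8. ¬p3, w1
9. □(p3 ∧ (p3 → p2)), w2
10. p3 ∧ (p3 → p2), w0
11. p3, w0
12. p3 → p2, w0
13. p3 ∧ (p3 → p2), w1
14. p3, w1
15. p3 → p2, w1
Accessibility: w0Rw0, w0Rw1, w0Rw2, w1Rw0, w1Rw1, w1Rw2, w2Rw0, w2Rw1, w2Rw2
Branch closes: p3 and ¬p3 both at w1.
Every branch closes (one shown): valid in S5.
S4-tableau for the negation ¬((◇□(p3 ∧ (p3 → p2)) → □(p3 ∧ (p3 → p2))) ∨ □(¬p1 ∨ p3)):
1. ¬((◇□(p3 ∧ (p3 → p2)) → □(p3 ∧ (p3 → p2))) ∨ □(¬p1 ∨ p3)), w0
2. ¬(◇□(p3 ∧ (p3 → p2)) → □(p3 ∧ (p3 → p2))), w0
3. ¬□(¬p1 ∨ p3), w0
4. ◇□(p3 ∧ (p3 → p2)), w0
5. ¬□(p3 ∧ (p3 → p2)), w0
6. ¬(¬p1 ∨ p3), w1
7. p1, w1
8. ¬p3, w1
9. □(p3 ∧ (p3 → p2)), w2
10. p3 ∧ (p3 → p2), w2
11. p3, w2
12. p3 → p2, w2
13. p2, w2
14. ¬(p3 ∧ (p3 → p2)), w3
15. ¬(p3 → p2), w3
16. p3, w3
17. ¬p2, w3
Accessibility: w0Rw0, w0Rw1, w0Rw2, w0Rw3, w1Rw1, w2Rw2, w3Rw3
Complete open branch: countermodel on an S4-frame, so not valid in S4, nor in K, T (the same frame is also a K-frame and a T-frame).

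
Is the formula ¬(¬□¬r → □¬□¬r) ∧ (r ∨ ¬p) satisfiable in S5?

1. ¬(¬□¬r → □¬□¬r) ∧ (r ∨ ¬p), w0
2. ¬(¬□¬r → □¬□¬r), w0
3. r ∨ ¬p, w0
4. ¬□¬r, w0
5. ¬□¬□¬r, w0
6. ¬p, w0
7. r, w1
8. □¬r, w2
9. ¬r, w0
10. ¬r, w1
Accessibility: w0Rw0, w0Rw1, w0Rw2, w1Rw0, w1Rw1, w1Rw2, w2Rw0, w2Rw1, w2Rw2
Branch closes: r and ¬r both at w1.
(One branch shown.) All branches close.

No, unsatisfiable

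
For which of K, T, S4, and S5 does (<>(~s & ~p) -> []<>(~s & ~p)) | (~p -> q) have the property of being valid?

S5-tableau for the negation ~((<>(~s & ~p) -> []<>(~s & ~p)) | (~p -> q)):
1. ~((<>(~s & ~p) -> []<>(~s & ~p)) | (~p -> q)), 0
2. ~(<>(~s & ~p) -> []<>(~s & ~p)), 0
3. ~(~p -> q), 0
4. <>(~s & ~p), 0
5. ~[]<>(~s & ~p), 0
6. ~p, 0
7. ~q, 0
8. ~s & ~p, 1
9. ~s, 1
10. ~p, 1
11. ~<>(~s & ~p), 2
12. ~(~s & ~p), 0
13. ~(~s & ~p), 1
14. ~(~s & ~p), 2
15. s, 0
16. p, 1
Accessibility: 0R0, 0R1, 0R2, 1R0, 1R1, 1R2, 2R0, 2R1, 2R2
Branch closes: p and ~p both at 1.
Every branch closes (one shown): valid in S5.
S4-tableau for the negation ~((<>(~s & ~p) -> []<>(~s & ~p)) | (~p -> q)):
1. ~((<>(~s & ~p) -> []<>(~s & ~p)) | (~p -> q)), 0
2. ~(<>(~s & ~p) -> []<>(~s & ~p)), 0
3. ~(~p -> q), 0
4. <>(~s & ~p), 0
5. ~[]<>(~s & ~p), 0
6. ~p, 0
7. ~q, 0
8. ~s & ~p, 1
9. ~s, 1
10. ~p, 1
11. ~<>(~s & ~p), 2
12. ~(~s & ~p), 2
13. p, 2
Accessibility: 0R0, 0R1, 0R2, 1R1, 2R2
Complete open branch: countermodel on an S4-frame, so not valid in S4, nor in K, T (the same frame is also a K-frame and a T-frame).

S5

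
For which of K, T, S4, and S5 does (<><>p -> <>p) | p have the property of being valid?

S4, S5

T-tableau for the negation ~((<><>p -> <>p) | p):
1. ~((<><>p -> <>p) | p), w0
2. ~(<><>p -> <>p), w0   [~|-rule on 1]
3. ~p, w0   [~|-rule on 1]
4. <><>p, w0   [~->-rule on 2]
5. ~<>p, w0   [~->-rule on 2]
6. <>p, w1   [<>-rule on 4: fresh world w1, w0Rw1]
7. ~p, w1   [~<>-rule on 5 via w0Rw1]
8. p, w2   [<>-rule on 6: fresh world w2, w1Rw2]
Accessibility: w0Rw0, w0Rw1, w1Rw1, w1Rw2, w2Rw2
Complete open branch: countermodel on a T-frame, so not valid in T, nor in K (the same frame is also a K-frame).
S4-tableau for the negation ~((<><>p -> <>p) | p):
1. ~((<><>p -> <>p) | p), w0
2. ~(<><>p -> <>p), w0   [~|-rule on 1]
3. ~p, w0   [~|-rule on 1]
4. <><>p, w0   [~->-rule on 2]
5. ~<>p, w0   [~->-rule on 2]
6. <>p, w1   [<>-rule on 4: fresh world w1, w0Rw1]
7. ~p, w1   [~<>-rule on 5 via w0Rw1]
8. p, w2   [<>-rule on 6: fresh world w2, w1Rw2]
9. ~p, w2   [~<>-rule on 5 via w0Rw2]
Accessibility: w0Rw0, w0Rw1, w0Rw2, w1Rw1, w1Rw2, w2Rw2
Branch closes: p and ~p both at w2.
Every branch closes (one shown): valid in S4, hence also in S5 (every theorem of S4 is a theorem of S5).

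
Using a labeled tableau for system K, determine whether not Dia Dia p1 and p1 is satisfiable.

1. not Dia Dia p1 and p1, 0
2. not Dia Dia p1, 0
3. p1, 0

Satisfiable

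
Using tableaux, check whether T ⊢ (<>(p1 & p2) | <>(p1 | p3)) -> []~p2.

Tableau for the negation ~((<>(p1 & p2) | <>(p1 | p3)) -> []~p2):
1. ~((<>(p1 & p2) | <>(p1 | p3)) -> []~p2), w0
2. <>(p1 & p2) | <>(p1 | p3), w0   [~->-rule on 1]
3. ~[]~p2, w0   [~->-rule on 1]
4. <>(p1 | p3), w0   [|-rule on 2 (branches; this branch)]
5. p2, w1   [~[]-rule on 3: fresh world w1, w0Rw1]
6. p1 | p3, w2   [<>-rule on 4: fresh world w2, w0Rw2]
7. p3, w2   [|-rule on 6 (branches; this branch)]
Accessibility: w0Rw0, w0Rw1, w0Rw2, w1Rw1, w2Rw2
The negation has an open branch (countermodel exists).

Not valid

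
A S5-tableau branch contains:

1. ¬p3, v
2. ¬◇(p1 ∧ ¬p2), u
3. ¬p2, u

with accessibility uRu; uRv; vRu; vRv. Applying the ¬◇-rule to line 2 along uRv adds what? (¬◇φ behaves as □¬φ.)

¬(p1 ∧ ¬p2), v

¬◇φ behaves as □¬φ: propagate the negated body to each accessible world.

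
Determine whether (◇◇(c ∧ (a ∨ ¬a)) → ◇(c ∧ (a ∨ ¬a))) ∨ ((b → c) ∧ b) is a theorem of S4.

Yes, valid

Tableau for the negation ¬((◇◇(c ∧ (a ∨ ¬a)) → ◇(c ∧ (a ∨ ¬a))) ∨ ((b → c) ∧ b)):
1. ¬((◇◇(c ∧ (a ∨ ¬a)) → ◇(c ∧ (a ∨ ¬a))) ∨ ((b → c) ∧ b)), w0
2. ¬(◇◇(c ∧ (a ∨ ¬a)) → ◇(c ∧ (a ∨ ¬a))), w0
3. ¬((b → c) ∧ b), w0
4. ◇◇(c ∧ (a ∨ ¬a)), w0
5. ¬◇(c ∧ (a ∨ ¬a)), w0
6. ¬(c ∧ (a ∨ ¬a)), w0
7. ¬(b → c), w0
8. b, w0
9. ¬c, w0
10. ◇(c ∧ (a ∨ ¬a)), w1
11. ¬(c ∧ (a ∨ ¬a)), w1
12. ¬c, w1
13. c ∧ (a ∨ ¬a), w2
14. c, w2
15. a ∨ ¬a, w2
16. ¬(c ∧ (a ∨ ¬a)), w2
17. ¬a, w2
18. ¬(a ∨ ¬a), w2
19. a, w2
Accessibility: w0Rw0, w0Rw1, w0Rw2, w1Rw1, w1Rw2, w2Rw2
Branch closes: a and ¬a both at w2.
All branches of the negation close; one closing branch shown above.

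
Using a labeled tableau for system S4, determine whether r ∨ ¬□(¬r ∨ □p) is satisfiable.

1. r ∨ ¬□(¬r ∨ □p), w0
2. ¬□(¬r ∨ □p), w0   [∨-rule on 1 (branches; this branch)]
3. ¬(¬r ∨ □p), w1   [¬□-rule on 2: fresh world w1, w0Rw1]
4. r, w1   [¬∨-rule on 3]
5. ¬□p, w1   [¬∨-rule on 3]
6. ¬p, w2   [¬□-rule on 5: fresh world w2, w1Rw2]
Accessibility: w0Rw0, w0Rw1, w0Rw2, w1Rw1, w1Rw2, w2Rw2

Satisfiable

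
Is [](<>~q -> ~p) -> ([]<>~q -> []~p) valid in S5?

Yes, valid

Tableau for the negation ~([](<>~q -> ~p) -> ([]<>~q -> []~p)):
1. ~([](<>~q -> ~p) -> ([]<>~q -> []~p)), u
2. [](<>~q -> ~p), u
3. ~([]<>~q -> []~p), u
4. []<>~q, u
5. ~[]~p, u
6. <>~q -> ~p, u
7. <>~q, u
8. ~p, u
9. p, v
10. <>~q -> ~p, v
11. <>~q, v
12. ~<>~q, v
13. q, u
14. q, v
15. ~q, w
16. <>~q -> ~p, w
17. <>~q, w
18. q, w
Accessibility: uRu, uRv, uRw, vRu, vRv, vRw, wRu, wRv, wRw
Branch closes: q and ~q both at w.
Every branch of the negation's tableau closes; the branch above is one of them.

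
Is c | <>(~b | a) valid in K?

Tableau for the negation ~(c | <>(~b | a)):
1. ~(c | <>(~b | a)), w0
2. ~c, w0
3. ~<>(~b | a), w0
The negation has an open branch (countermodel exists).

Not valid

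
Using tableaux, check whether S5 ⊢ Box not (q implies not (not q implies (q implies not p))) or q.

Invalid (countermodel exists)

Tableau for the negation not (Box not (q implies not (not q implies (q implies not p))) or q):
1. not (Box not (q implies not (not q implies (q implies not p))) or q), u
2. not Box not (q implies not (not q implies (q implies not p))), u
3. not q, u
4. q implies not (not q implies (q implies not p)), v
5. not q, v
Accessibility: uRu, uRv, vRu, vRv
The negation has an open branch (countermodel exists).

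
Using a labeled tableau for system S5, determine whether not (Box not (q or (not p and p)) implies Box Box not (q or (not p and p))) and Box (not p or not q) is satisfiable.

Unsatisfiable (every branch closes)

1. not (Box not (q or (not p and p)) implies Box Box not (q or (not p and p))) and Box (not p or not q), 0
2. not (Box not (q or (not p and p)) implies Box Box not (q or (not p and p))), 0   [and-rule on 1]
3. Box (not p or not q), 0   [and-rule on 1]
4. Box not (q or (not p and p)), 0   [neg-implies-rule on 2]
5. not Box Box not (q or (not p and p)), 0   [neg-implies-rule on 2]
6. not p or not q, 0   [Box-rule on 3 via 0R0]
7. not (q or (not p and p)), 0   [Box-rule on 4 via 0R0]
8. not q, 0   [neg-or-rule on 7]
9. not (not p and p), 0   [neg-or-rule on 7]
10. not p, 0   [neg-and-rule on 9 (branches; this branch)]
11. not Box not (q or (not p and p)), 1   [neg-Box-rule on 5: fresh world 1, 0R1]
12. not p or not q, 1   [Box-rule on 3 via 0R1]
13. not (q or (not p and p)), 1   [Box-rule on 4 via 0R1]
14. not q, 1   [neg-or-rule on 13]
15. not (not p and p), 1   [neg-or-rule on 13]
16. not p, 1   [neg-and-rule on 15 (branches; this branch)]
17. q or (not p and p), 2   [neg-Box-rule on 11: fresh world 2, 1R2]
18. not p or not q, 2   [Box-rule on 3 via 0R2]
19. not (q or (not p and p)), 2   [Box-rule on 4 via 0R2]
20. not q, 2   [neg-or-rule on 19]
21. not (not p and p), 2   [neg-or-rule on 19]
22. not p and p, 2   [or-rule on 17 (branches; this branch)]
23. not p, 2   [and-rule on 22]
24. p, 2   [and-rule on 22]
Accessibility: 0R0, 0R1, 0R2, 1R0, 1R1, 1R2, 2R0, 2R1, 2R2
Branch closes: p and not p both at 2.
(One branch shown.) All branches close.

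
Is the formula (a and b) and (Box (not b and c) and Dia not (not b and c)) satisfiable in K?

Unsatisfiable

1. (a and b) and (Box (not b and c) and Dia not (not b and c)), w0
2. a and b, w0   [and-rule on 1]
3. Box (not b and c) and Dia not (not b and c), w0   [and-rule on 1]
4. a, w0   [and-rule on 2]
5. b, w0   [and-rule on 2]
6. Box (not b and c), w0   [and-rule on 3]
7. Dia not (not b and c), w0   [and-rule on 3]
8. not (not b and c), w1   [Dia-rule on 7: fresh world w1, w0Rw1]
9. not b and c, w1   [Box-rule on 6 via w0Rw1]
10. not b, w1   [and-rule on 9]
11. c, w1   [and-rule on 9]
12. not c, w1   [neg-and-rule on 8 (branches; this branch)]
Accessibility: w0Rw1
Branch closes: c and not c both at w1.
Every branch closes; the branch above is one of them.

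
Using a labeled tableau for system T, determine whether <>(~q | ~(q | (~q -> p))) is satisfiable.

Yes, satisfiable

1. <>(~q | ~(q | (~q -> p))), w0
2. ~q | ~(q | (~q -> p)), w1
3. ~(q | (~q -> p)), w1
4. ~q, w1
5. ~(~q -> p), w1
6. ~p, w1
Accessibility: w0Rw0, w0Rw1, w1Rw1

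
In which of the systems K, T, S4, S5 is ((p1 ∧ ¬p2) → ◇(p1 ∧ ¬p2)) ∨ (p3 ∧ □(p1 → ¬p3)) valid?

T, S4, S5

T-tableau for the negation ¬(((p1 ∧ ¬p2) → ◇(p1 ∧ ¬p2)) ∨ (p3 ∧ □(p1 → ¬p3))):
1. ¬(((p1 ∧ ¬p2) → ◇(p1 ∧ ¬p2)) ∨ (p3 ∧ □(p1 → ¬p3))), 0
2. ¬((p1 ∧ ¬p2) → ◇(p1 ∧ ¬p2)), 0
3. ¬(p3 ∧ □(p1 → ¬p3)), 0
4. p1 ∧ ¬p2, 0
5. ¬◇(p1 ∧ ¬p2), 0
6. p1, 0
7. ¬p2, 0
8. ¬(p1 ∧ ¬p2), 0
9. ¬□(p1 → ¬p3), 0
10. p2, 0
Accessibility: 0R0
Branch closes: p2 and ¬p2 both at 0.
Every branch closes (one shown): valid in T, hence also in S4, S5 (every theorem of T is a theorem of S4 and S5).
K-tableau for the negation ¬(((p1 ∧ ¬p2) → ◇(p1 ∧ ¬p2)) ∨ (p3 ∧ □(p1 → ¬p3))):
1. ¬(((p1 ∧ ¬p2) → ◇(p1 ∧ ¬p2)) ∨ (p3 ∧ □(p1 → ¬p3))), 0
2. ¬((p1 ∧ ¬p2) → ◇(p1 ∧ ¬p2)), 0
3. ¬(p3 ∧ □(p1 → ¬p3)), 0
4. p1 ∧ ¬p2, 0
5. ¬◇(p1 ∧ ¬p2), 0
6. p1, 0
7. ¬p2, 0
8. ¬□(p1 → ¬p3), 0
9. ¬(p1 → ¬p3), 1
10. p1, 1
11. p3, 1
12. ¬(p1 ∧ ¬p2), 1
13. p2, 1
Accessibility: 0R1
Complete open branch: countermodel on a K-frame, so not valid in K.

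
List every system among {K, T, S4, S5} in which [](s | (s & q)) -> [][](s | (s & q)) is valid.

S4-tableau for the negation ~([](s | (s & q)) -> [][](s | (s & q))):
1. ~([](s | (s & q)) -> [][](s | (s & q))), 0
2. [](s | (s & q)), 0
3. ~[][](s | (s & q)), 0
4. s | (s & q), 0
5. s & q, 0
6. s, 0
7. q, 0
8. ~[](s | (s & q)), 1
9. s | (s & q), 1
10. s & q, 1
11. s, 1
12. q, 1
13. ~(s | (s & q)), 2
14. ~s, 2
15. ~(s & q), 2
16. s | (s & q), 2
17. ~q, 2
18. s & q, 2
19. s, 2
20. q, 2
Accessibility: 0R0, 0R1, 0R2, 1R1, 1R2, 2R2
Branch closes: s and ~s both at 2.
Every branch closes (one shown): valid in S4, hence also in S5 (every theorem of S4 is a theorem of S5).
T-tableau for the negation ~([](s | (s & q)) -> [][](s | (s & q))):
1. ~([](s | (s & q)) -> [][](s | (s & q))), 0
2. [](s | (s & q)), 0
3. ~[][](s | (s & q)), 0
4. s | (s & q), 0
5. s & q, 0
6. s, 0
7. q, 0
8. ~[](s | (s & q)), 1
9. s | (s & q), 1
10. s & q, 1
11. s, 1
12. q, 1
13. ~(s | (s & q)), 2
14. ~s, 2
15. ~(s & q), 2
16. ~q, 2
Accessibility: 0R0, 0R1, 1R1, 1R2, 2R2
Complete open branch: countermodel on a T-frame, so not valid in T, nor in K (the same frame is also a K-frame).

S4, S5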